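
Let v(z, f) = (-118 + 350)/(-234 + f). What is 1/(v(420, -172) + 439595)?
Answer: 7/3077161 ≈ 2.2748e-6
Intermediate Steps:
v(z, f) = 232/(-234 + f)
1/(v(420, -172) + 439595) = 1/(232/(-234 - 172) + 439595) = 1/(232/(-406) + 439595) = 1/(232*(-1/406) + 439595) = 1/(-4/7 + 439595) = 1/(3077161/7) = 7/3077161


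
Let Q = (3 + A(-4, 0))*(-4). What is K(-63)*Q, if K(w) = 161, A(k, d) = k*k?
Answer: -12236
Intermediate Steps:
A(k, d) = k²
Q = -76 (Q = (3 + (-4)²)*(-4) = (3 + 16)*(-4) = 19*(-4) = -76)
K(-63)*Q = 161*(-76) = -12236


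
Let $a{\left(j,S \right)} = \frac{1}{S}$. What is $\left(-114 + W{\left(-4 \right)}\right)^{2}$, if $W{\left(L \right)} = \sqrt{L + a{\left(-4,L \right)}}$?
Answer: $\frac{\left(228 - i \sqrt{17}\right)^{2}}{4} \approx 12992.0 - 470.03 i$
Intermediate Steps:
$W{\left(L \right)} = \sqrt{L + \frac{1}{L}}$
$\left(-114 + W{\left(-4 \right)}\right)^{2} = \left(-114 + \sqrt{-4 + \frac{1}{-4}}\right)^{2} = \left(-114 + \sqrt{-4 - \frac{1}{4}}\right)^{2} = \left(-114 + \sqrt{- \frac{17}{4}}\right)^{2} = \left(-114 + \frac{i \sqrt{17}}{2}\right)^{2}$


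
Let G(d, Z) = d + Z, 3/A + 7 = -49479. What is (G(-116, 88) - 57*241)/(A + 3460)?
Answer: -681174790/171221557 ≈ -3.9783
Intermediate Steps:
A = -3/49486 (A = 3/(-7 - 49479) = 3/(-49486) = 3*(-1/49486) = -3/49486 ≈ -6.0623e-5)
G(d, Z) = Z + d
(G(-116, 88) - 57*241)/(A + 3460) = ((88 - 116) - 57*241)/(-3/49486 + 3460) = (-28 - 13737)/(171221557/49486) = -13765*49486/171221557 = -681174790/171221557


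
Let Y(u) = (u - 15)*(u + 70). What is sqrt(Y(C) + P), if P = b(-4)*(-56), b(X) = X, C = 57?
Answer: sqrt(5558) ≈ 74.552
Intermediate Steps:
Y(u) = (-15 + u)*(70 + u)
P = 224 (P = -4*(-56) = 224)
sqrt(Y(C) + P) = sqrt((-1050 + 57**2 + 55*57) + 224) = sqrt((-1050 + 3249 + 3135) + 224) = sqrt(5334 + 224) = sqrt(5558)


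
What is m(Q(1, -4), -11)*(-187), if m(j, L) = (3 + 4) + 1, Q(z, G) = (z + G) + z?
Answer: -1496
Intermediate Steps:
Q(z, G) = G + 2*z (Q(z, G) = (G + z) + z = G + 2*z)
m(j, L) = 8 (m(j, L) = 7 + 1 = 8)
m(Q(1, -4), -11)*(-187) = 8*(-187) = -1496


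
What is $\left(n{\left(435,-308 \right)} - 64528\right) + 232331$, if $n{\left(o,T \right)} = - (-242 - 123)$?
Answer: $168168$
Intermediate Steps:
$n{\left(o,T \right)} = 365$ ($n{\left(o,T \right)} = \left(-1\right) \left(-365\right) = 365$)
$\left(n{\left(435,-308 \right)} - 64528\right) + 232331 = \left(365 - 64528\right) + 232331 = -64163 + 232331 = 168168$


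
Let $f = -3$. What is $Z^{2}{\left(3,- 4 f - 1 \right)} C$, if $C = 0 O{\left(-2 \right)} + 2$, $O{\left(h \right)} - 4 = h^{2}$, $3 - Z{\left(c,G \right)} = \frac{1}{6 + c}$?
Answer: $\frac{1352}{81} \approx 16.691$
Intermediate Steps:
$Z{\left(c,G \right)} = 3 - \frac{1}{6 + c}$
$O{\left(h \right)} = 4 + h^{2}$
$C = 2$ ($C = 0 \left(4 + \left(-2\right)^{2}\right) + 2 = 0 \left(4 + 4\right) + 2 = 0 \cdot 8 + 2 = 0 + 2 = 2$)
$Z^{2}{\left(3,- 4 f - 1 \right)} C = \left(\frac{17 + 3 \cdot 3}{6 + 3}\right)^{2} \cdot 2 = \left(\frac{17 + 9}{9}\right)^{2} \cdot 2 = \left(\frac{1}{9} \cdot 26\right)^{2} \cdot 2 = \left(\frac{26}{9}\right)^{2} \cdot 2 = \frac{676}{81} \cdot 2 = \frac{1352}{81}$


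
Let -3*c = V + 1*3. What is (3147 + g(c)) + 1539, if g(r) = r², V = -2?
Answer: 42175/9 ≈ 4686.1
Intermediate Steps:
c = -⅓ (c = -(-2 + 1*3)/3 = -(-2 + 3)/3 = -⅓*1 = -⅓ ≈ -0.33333)
(3147 + g(c)) + 1539 = (3147 + (-⅓)²) + 1539 = (3147 + ⅑) + 1539 = 28324/9 + 1539 = 42175/9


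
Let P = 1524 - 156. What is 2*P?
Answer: 2736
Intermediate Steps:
P = 1368
2*P = 2*1368 = 2736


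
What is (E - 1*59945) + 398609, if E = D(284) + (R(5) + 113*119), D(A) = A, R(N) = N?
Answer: 352400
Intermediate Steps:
E = 13736 (E = 284 + (5 + 113*119) = 284 + (5 + 13447) = 284 + 13452 = 13736)
(E - 1*59945) + 398609 = (13736 - 1*59945) + 398609 = (13736 - 59945) + 398609 = -46209 + 398609 = 352400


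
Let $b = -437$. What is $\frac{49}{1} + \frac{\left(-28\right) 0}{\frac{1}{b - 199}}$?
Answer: $49$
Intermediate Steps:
$\frac{49}{1} + \frac{\left(-28\right) 0}{\frac{1}{b - 199}} = \frac{49}{1} + \frac{\left(-28\right) 0}{\frac{1}{-437 - 199}} = 49 \cdot 1 + \frac{0}{\frac{1}{-636}} = 49 + \frac{0}{- \frac{1}{636}} = 49 + 0 \left(-636\right) = 49 + 0 = 49$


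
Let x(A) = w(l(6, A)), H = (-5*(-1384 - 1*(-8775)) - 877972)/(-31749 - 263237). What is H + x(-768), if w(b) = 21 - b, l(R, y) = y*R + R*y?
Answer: 2725700609/294986 ≈ 9240.1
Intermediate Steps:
l(R, y) = 2*R*y (l(R, y) = R*y + R*y = 2*R*y)
H = 914927/294986 (H = (-5*(-1384 + 8775) - 877972)/(-294986) = (-5*7391 - 877972)*(-1/294986) = (-36955 - 877972)*(-1/294986) = -914927*(-1/294986) = 914927/294986 ≈ 3.1016)
x(A) = 21 - 12*A (x(A) = 21 - 2*6*A = 21 - 12*A)
H + x(-768) = 914927/294986 + (21 - 12*(-768)) = 914927/294986 + (21 + 9216) = 914927/294986 + 9237 = 2725700609/294986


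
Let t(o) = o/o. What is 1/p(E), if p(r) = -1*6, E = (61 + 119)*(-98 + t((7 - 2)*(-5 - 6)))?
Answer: -⅙ ≈ -0.16667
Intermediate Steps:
t(o) = 1
E = -17460 (E = (61 + 119)*(-98 + 1) = 180*(-97) = -17460)
p(r) = -6
1/p(E) = 1/(-6) = -⅙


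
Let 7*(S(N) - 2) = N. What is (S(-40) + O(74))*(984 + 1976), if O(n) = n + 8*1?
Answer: 1622080/7 ≈ 2.3173e+5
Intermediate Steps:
S(N) = 2 + N/7
O(n) = 8 + n (O(n) = n + 8 = 8 + n)
(S(-40) + O(74))*(984 + 1976) = ((2 + (1/7)*(-40)) + (8 + 74))*(984 + 1976) = ((2 - 40/7) + 82)*2960 = (-26/7 + 82)*2960 = (548/7)*2960 = 1622080/7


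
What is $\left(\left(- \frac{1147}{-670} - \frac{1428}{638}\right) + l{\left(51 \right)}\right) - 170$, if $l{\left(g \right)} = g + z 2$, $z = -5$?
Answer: $- \frac{27683657}{213730} \approx -129.53$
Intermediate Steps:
$l{\left(g \right)} = -10 + g$ ($l{\left(g \right)} = g - 10 = -10 + g$)
$\left(\left(- \frac{1147}{-670} - \frac{1428}{638}\right) + l{\left(51 \right)}\right) - 170 = \left(\left(- \frac{1147}{-670} - \frac{1428}{638}\right) + \left(-10 + 51\right)\right) - 170 = \left(\left(\left(-1147\right) \left(- \frac{1}{670}\right) - \frac{714}{319}\right) + 41\right) - 170 = \left(\left(\frac{1147}{670} - \frac{714}{319}\right) + 41\right) - 170 = \left(- \frac{112487}{213730} + 41\right) - 170 = \frac{8650443}{213730} - 170 = - \frac{27683657}{213730}$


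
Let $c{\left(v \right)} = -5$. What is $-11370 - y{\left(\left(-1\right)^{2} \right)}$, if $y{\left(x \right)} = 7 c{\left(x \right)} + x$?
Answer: $-11336$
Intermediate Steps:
$y{\left(x \right)} = -35 + x$ ($y{\left(x \right)} = 7 \left(-5\right) + x = -35 + x$)
$-11370 - y{\left(\left(-1\right)^{2} \right)} = -11370 - \left(-35 + \left(-1\right)^{2}\right) = -11370 - \left(-35 + 1\right) = -11370 - -34 = -11370 + 34 = -11336$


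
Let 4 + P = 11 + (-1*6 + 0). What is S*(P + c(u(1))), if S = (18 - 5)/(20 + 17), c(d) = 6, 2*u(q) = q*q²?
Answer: 91/37 ≈ 2.4595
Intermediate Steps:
u(q) = q³/2 (u(q) = (q*q²)/2 = q³/2)
P = 1 (P = -4 + (11 + (-1*6 + 0)) = -4 + (11 + (-6 + 0)) = -4 + (11 - 6) = -4 + 5 = 1)
S = 13/37 ≈ 0.35135
S*(P + c(u(1))) = 13*(1 + 6)/37 = (13/37)*7 = 91/37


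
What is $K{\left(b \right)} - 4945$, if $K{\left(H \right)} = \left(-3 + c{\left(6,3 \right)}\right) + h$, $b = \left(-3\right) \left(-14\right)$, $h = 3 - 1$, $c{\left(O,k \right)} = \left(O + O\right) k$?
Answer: $-4910$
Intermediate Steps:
$c{\left(O,k \right)} = 2 O k$
$h = 2$ ($h = 3 - 1 = 2$)
$b = 42$
$K{\left(H \right)} = 35$ ($K{\left(H \right)} = \left(-3 + 2 \cdot 6 \cdot 3\right) + 2 = \left(-3 + 36\right) + 2 = 33 + 2 = 35$)
$K{\left(b \right)} - 4945 = 35 - 4945 = -4910$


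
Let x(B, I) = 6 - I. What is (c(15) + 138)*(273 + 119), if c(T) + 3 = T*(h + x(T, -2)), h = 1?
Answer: 105840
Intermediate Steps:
c(T) = -3 + 9*T (c(T) = -3 + T*(1 + (6 - 1*(-2))) = -3 + T*(1 + (6 + 2)) = -3 + T*(1 + 8) = -3 + T*9 = -3 + 9*T)
(c(15) + 138)*(273 + 119) = ((-3 + 9*15) + 138)*(273 + 119) = ((-3 + 135) + 138)*392 = (132 + 138)*392 = 270*392 = 105840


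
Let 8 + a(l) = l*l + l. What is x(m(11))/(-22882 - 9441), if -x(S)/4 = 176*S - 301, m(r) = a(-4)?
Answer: 1612/32323 ≈ 0.049872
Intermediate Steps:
a(l) = -8 + l + l**2 (a(l) = -8 + (l*l + l) = -8 + (l**2 + l) = -8 + (l + l**2) = -8 + l + l**2)
m(r) = 4 (m(r) = -8 - 4 + (-4)**2 = -8 - 4 + 16 = 4)
x(S) = 1204 - 704*S (x(S) = -4*(176*S - 301) = -4*(-301 + 176*S) = 1204 - 704*S)
x(m(11))/(-22882 - 9441) = (1204 - 704*4)/(-22882 - 9441) = (1204 - 2816)/(-32323) = -1612*(-1/32323) = 1612/32323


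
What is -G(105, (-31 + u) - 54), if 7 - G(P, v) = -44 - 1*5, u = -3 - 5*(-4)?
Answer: -56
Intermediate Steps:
u = 17 (u = -3 + 20 = 17)
G(P, v) = 56 (G(P, v) = 7 - (-44 - 1*5) = 7 - (-44 - 5) = 7 - 1*(-49) = 7 + 49 = 56)
-G(105, (-31 + u) - 54) = -1*56 = -56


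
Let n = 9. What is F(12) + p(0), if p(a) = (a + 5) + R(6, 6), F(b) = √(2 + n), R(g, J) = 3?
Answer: 8 + √11 ≈ 11.317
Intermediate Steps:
F(b) = √11 (F(b) = √(2 + 9) = √11)
p(a) = 8 + a (p(a) = (a + 5) + 3 = (5 + a) + 3 = 8 + a)
F(12) + p(0) = √11 + (8 + 0) = √11 + 8 = 8 + √11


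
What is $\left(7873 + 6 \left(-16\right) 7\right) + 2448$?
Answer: $9649$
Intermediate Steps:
$\left(7873 + 6 \left(-16\right) 7\right) + 2448 = \left(7873 - 672\right) + 2448 = 7201 + 2448 = 9649$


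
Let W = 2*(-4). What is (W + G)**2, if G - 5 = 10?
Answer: 49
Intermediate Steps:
W = -8
G = 15 (G = 5 + 10 = 15)
(W + G)**2 = (-8 + 15)**2 = 7**2 = 49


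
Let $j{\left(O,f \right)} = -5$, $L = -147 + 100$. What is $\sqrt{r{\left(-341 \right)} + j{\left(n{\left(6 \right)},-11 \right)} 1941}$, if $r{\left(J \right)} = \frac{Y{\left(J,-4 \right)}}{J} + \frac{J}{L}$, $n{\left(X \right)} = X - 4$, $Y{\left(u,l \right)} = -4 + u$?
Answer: $\frac{i \sqrt{2490748681553}}{16027} \approx 98.472 i$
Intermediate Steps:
$L = -47$
$n{\left(X \right)} = -4 + X$
$r{\left(J \right)} = - \frac{J}{47} + \frac{-4 + J}{J}$ ($r{\left(J \right)} = \frac{-4 + J}{J} + \frac{J}{-47} = \frac{-4 + J}{J} + J \left(- \frac{1}{47}\right) = \frac{-4 + J}{J} - \frac{J}{47} = - \frac{J}{47} + \frac{-4 + J}{J}$)
$\sqrt{r{\left(-341 \right)} + j{\left(n{\left(6 \right)},-11 \right)} 1941} = \sqrt{\left(1 - \frac{4}{-341} - - \frac{341}{47}\right) - 9705} = \sqrt{\left(1 - - \frac{4}{341} + \frac{341}{47}\right) - 9705} = \sqrt{\left(1 + \frac{4}{341} + \frac{341}{47}\right) - 9705} = \sqrt{\frac{132496}{16027} - 9705} = \sqrt{- \frac{155409539}{16027}} = \frac{i \sqrt{2490748681553}}{16027}$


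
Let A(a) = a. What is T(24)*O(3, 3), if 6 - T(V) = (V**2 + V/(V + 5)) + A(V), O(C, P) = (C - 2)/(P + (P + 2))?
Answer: -8625/116 ≈ -74.353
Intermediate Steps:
O(C, P) = (-2 + C)/(2 + 2*P) (O(C, P) = (-2 + C)/(P + (2 + P)) = (-2 + C)/(2 + 2*P))
T(V) = 6 - V - V**2 - V/(5 + V) (T(V) = 6 - ((V**2 + V/(V + 5)) + V) = 6 - ((V**2 + V/(5 + V)) + V) = 6 - (V + V**2 + V/(5 + V)) = 6 + (-V - V**2 - V/(5 + V)) = 6 - V - V**2 - V/(5 + V))
T(24)*O(3, 3) = ((30 - 1*24**3 - 6*24**2)/(5 + 24))*((-2 + 3)/(2*(1 + 3))) = ((30 - 1*13824 - 6*576)/29)*((1/2)*1/4) = ((30 - 13824 - 3456)/29)*((1/2)*(1/4)*1) = ((1/29)*(-17250))*(1/8) = -17250/29*1/8 = -8625/116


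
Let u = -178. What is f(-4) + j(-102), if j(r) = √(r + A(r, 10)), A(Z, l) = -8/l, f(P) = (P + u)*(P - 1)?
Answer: 910 + I*√2570/5 ≈ 910.0 + 10.139*I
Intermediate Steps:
f(P) = (-1 + P)*(-178 + P) (f(P) = (P - 178)*(P - 1) = (-178 + P)*(-1 + P) = (-1 + P)*(-178 + P))
j(r) = √(-⅘ + r) (j(r) = √(r - 8/10) = √(r - 8*⅒) = √(r - ⅘) = √(-⅘ + r))
f(-4) + j(-102) = (178 + (-4)² - 179*(-4)) + √(-20 + 25*(-102))/5 = (178 + 16 + 716) + √(-20 - 2550)/5 = 910 + √(-2570)/5 = 910 + (I*√2570)/5 = 910 + I*√2570/5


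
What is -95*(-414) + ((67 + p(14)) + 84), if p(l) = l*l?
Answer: 39677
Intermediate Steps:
p(l) = l²
-95*(-414) + ((67 + p(14)) + 84) = -95*(-414) + ((67 + 14²) + 84) = 39330 + ((67 + 196) + 84) = 39330 + (263 + 84) = 39330 + 347 = 39677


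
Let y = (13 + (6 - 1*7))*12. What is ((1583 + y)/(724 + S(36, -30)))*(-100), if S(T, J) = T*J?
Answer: 43175/89 ≈ 485.11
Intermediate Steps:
y = 144 (y = (13 + (6 - 7))*12 = (13 - 1)*12 = 12*12 = 144)
S(T, J) = J*T
((1583 + y)/(724 + S(36, -30)))*(-100) = ((1583 + 144)/(724 - 30*36))*(-100) = (1727/(724 - 1080))*(-100) = (1727/(-356))*(-100) = (1727*(-1/356))*(-100) = -1727/356*(-100) = 43175/89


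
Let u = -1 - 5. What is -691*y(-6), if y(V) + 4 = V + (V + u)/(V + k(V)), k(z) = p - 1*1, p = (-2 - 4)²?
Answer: 208682/29 ≈ 7195.9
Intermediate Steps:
u = -6
p = 36 (p = (-6)² = 36)
k(z) = 35 (k(z) = 36 - 1*1 = 36 - 1 = 35)
y(V) = -4 + V + (-6 + V)/(35 + V) (y(V) = -4 + (V + (V - 6)/(V + 35)) = -4 + (V + (-6 + V)/(35 + V)) = -4 + V + (-6 + V)/(35 + V))
-691*y(-6) = -691*(-146 + (-6)² + 32*(-6))/(35 - 6) = -691*(-146 + 36 - 192)/29 = -691*(-302)/29 = -691*(-302/29) = 208682/29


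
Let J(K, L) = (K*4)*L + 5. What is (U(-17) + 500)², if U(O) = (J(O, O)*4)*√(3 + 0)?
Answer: 64950208 + 4644000*√3 ≈ 7.2994e+7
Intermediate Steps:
J(K, L) = 5 + 4*K*L (J(K, L) = (4*K)*L + 5 = 4*K*L + 5 = 5 + 4*K*L)
U(O) = √3*(20 + 16*O²) (U(O) = ((5 + 4*O*O)*4)*√(3 + 0) = ((5 + 4*O²)*4)*√3 = (20 + 16*O²)*√3 = √3*(20 + 16*O²))
(U(-17) + 500)² = (√3*(20 + 16*(-17)²) + 500)² = (√3*(20 + 16*289) + 500)² = (√3*(20 + 4624) + 500)² = (√3*4644 + 500)² = (4644*√3 + 500)² = (500 + 4644*√3)²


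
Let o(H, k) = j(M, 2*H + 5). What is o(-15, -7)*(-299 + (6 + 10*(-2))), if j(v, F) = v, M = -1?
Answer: 313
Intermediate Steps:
o(H, k) = -1
o(-15, -7)*(-299 + (6 + 10*(-2))) = -(-299 + (6 + 10*(-2))) = -(-299 + (6 - 20)) = -(-299 - 14) = -1*(-313) = 313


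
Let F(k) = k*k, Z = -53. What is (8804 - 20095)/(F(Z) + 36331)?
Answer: -11291/39140 ≈ -0.28848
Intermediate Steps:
F(k) = k²
(8804 - 20095)/(F(Z) + 36331) = (8804 - 20095)/((-53)² + 36331) = -11291/(2809 + 36331) = -11291/39140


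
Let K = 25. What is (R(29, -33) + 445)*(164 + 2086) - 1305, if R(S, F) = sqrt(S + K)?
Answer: 999945 + 6750*sqrt(6) ≈ 1.0165e+6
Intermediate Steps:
R(S, F) = sqrt(25 + S) (R(S, F) = sqrt(S + 25) = sqrt(25 + S))
(R(29, -33) + 445)*(164 + 2086) - 1305 = (sqrt(25 + 29) + 445)*(164 + 2086) - 1305 = (sqrt(54) + 445)*2250 - 1305 = (3*sqrt(6) + 445)*2250 - 1305 = (445 + 3*sqrt(6))*2250 - 1305 = (1001250 + 6750*sqrt(6)) - 1305 = 999945 + 6750*sqrt(6)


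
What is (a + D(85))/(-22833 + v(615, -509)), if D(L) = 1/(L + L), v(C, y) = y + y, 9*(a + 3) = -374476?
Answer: 63665501/36492030 ≈ 1.7446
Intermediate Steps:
a = -374503/9 (a = -3 + (⅑)*(-374476) = -3 - 374476/9 = -374503/9 ≈ -41611.)
v(C, y) = 2*y
D(L) = 1/(2*L)
(a + D(85))/(-22833 + v(615, -509)) = (-374503/9 + (½)/85)/(-22833 + 2*(-509)) = (-374503/9 + (½)*(1/85))/(-22833 - 1018) = (-374503/9 + 1/170)/(-23851) = -63665501/1530*(-1/23851) = 63665501/36492030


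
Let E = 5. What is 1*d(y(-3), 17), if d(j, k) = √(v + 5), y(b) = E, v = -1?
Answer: 2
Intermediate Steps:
y(b) = 5
d(j, k) = 2 (d(j, k) = √(-1 + 5) = √4 = 2)
1*d(y(-3), 17) = 1*2 = 2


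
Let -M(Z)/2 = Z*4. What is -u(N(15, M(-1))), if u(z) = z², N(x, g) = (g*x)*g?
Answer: -921600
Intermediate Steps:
M(Z) = -8*Z (M(Z) = -2*Z*4 = -8*Z)
N(x, g) = x*g²
-u(N(15, M(-1))) = -(15*(-8*(-1))²)² = -(15*8²)² = -(15*64)² = -1*960² = -1*921600 = -921600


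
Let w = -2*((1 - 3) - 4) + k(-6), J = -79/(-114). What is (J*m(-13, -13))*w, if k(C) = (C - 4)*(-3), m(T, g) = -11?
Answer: -6083/19 ≈ -320.16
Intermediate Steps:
J = 79/114 (J = -79*(-1/114) = 79/114 ≈ 0.69298)
k(C) = 12 - 3*C (k(C) = (-4 + C)*(-3) = 12 - 3*C)
w = 42 (w = -2*((1 - 3) - 4) + (12 - 3*(-6)) = -2*(-2 - 4) + (12 + 18) = -2*(-6) + 30 = 12 + 30 = 42)
(J*m(-13, -13))*w = ((79/114)*(-11))*42 = -869/114*42 = -6083/19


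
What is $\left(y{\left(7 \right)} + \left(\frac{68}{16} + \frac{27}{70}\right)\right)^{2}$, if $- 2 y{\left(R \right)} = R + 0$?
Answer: $\frac{25281}{19600} \approx 1.2898$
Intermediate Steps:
$y{\left(R \right)} = - \frac{R}{2}$ ($y{\left(R \right)} = - \frac{R + 0}{2} = - \frac{R}{2}$)
$\left(y{\left(7 \right)} + \left(\frac{68}{16} + \frac{27}{70}\right)\right)^{2} = \left(\left(- \frac{1}{2}\right) 7 + \left(\frac{68}{16} + \frac{27}{70}\right)\right)^{2} = \left(- \frac{7}{2} + \left(68 \cdot \frac{1}{16} + 27 \cdot \frac{1}{70}\right)\right)^{2} = \left(- \frac{7}{2} + \left(\frac{17}{4} + \frac{27}{70}\right)\right)^{2} = \left(- \frac{7}{2} + \frac{649}{140}\right)^{2} = \left(\frac{159}{140}\right)^{2} = \frac{25281}{19600}$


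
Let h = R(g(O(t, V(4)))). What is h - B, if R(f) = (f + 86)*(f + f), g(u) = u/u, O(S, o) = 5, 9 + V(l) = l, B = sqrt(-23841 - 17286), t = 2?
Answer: 174 - I*sqrt(41127) ≈ 174.0 - 202.8*I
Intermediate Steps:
B = I*sqrt(41127) (B = sqrt(-41127) = I*sqrt(41127) ≈ 202.8*I)
V(l) = -9 + l
g(u) = 1
R(f) = 2*f*(86 + f) (R(f) = (86 + f)*(2*f) = 2*f*(86 + f))
h = 174 (h = 2*1*(86 + 1) = 2*1*87 = 174)
h - B = 174 - I*sqrt(41127)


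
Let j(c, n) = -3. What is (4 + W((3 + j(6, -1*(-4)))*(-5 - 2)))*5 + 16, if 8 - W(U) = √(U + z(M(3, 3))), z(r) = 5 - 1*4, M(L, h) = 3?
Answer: 71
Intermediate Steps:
z(r) = 1 (z(r) = 5 - 4 = 1)
W(U) = 8 - √(1 + U) (W(U) = 8 - √(U + 1) = 8 - √(1 + U))
(4 + W((3 + j(6, -1*(-4)))*(-5 - 2)))*5 + 16 = (4 + (8 - √(1 + (3 - 3)*(-5 - 2))))*5 + 16 = (4 + (8 - √(1 + 0*(-7))))*5 + 16 = (4 + (8 - √(1 + 0)))*5 + 16 = (4 + (8 - √1))*5 + 16 = (4 + (8 - 1*1))*5 + 16 = (4 + (8 - 1))*5 + 16 = (4 + 7)*5 + 16 = 11*5 + 16 = 55 + 16 = 71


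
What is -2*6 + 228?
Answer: 216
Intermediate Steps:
-2*6 + 228 = -12 + 228 = 216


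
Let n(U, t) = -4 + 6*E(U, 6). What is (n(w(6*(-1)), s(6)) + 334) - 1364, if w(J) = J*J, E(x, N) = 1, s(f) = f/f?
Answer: -1028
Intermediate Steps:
s(f) = 1
w(J) = J²
n(U, t) = 2 (n(U, t) = -4 + 6*1 = -4 + 6 = 2)
(n(w(6*(-1)), s(6)) + 334) - 1364 = (2 + 334) - 1364 = 336 - 1364 = -1028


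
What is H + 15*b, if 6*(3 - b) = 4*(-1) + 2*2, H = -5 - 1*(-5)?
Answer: 45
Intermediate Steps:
H = 0 (H = -5 + 5 = 0)
b = 3 (b = 3 - (4*(-1) + 2*2)/6 = 3 - (-4 + 4)/6 = 3 - ⅙*0 = 3 + 0 = 3)
H + 15*b = 0 + 15*3 = 0 + 45 = 45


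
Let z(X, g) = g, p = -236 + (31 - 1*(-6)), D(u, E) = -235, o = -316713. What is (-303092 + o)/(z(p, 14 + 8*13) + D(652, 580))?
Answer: 619805/117 ≈ 5297.5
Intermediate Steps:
p = -199 (p = -236 + (31 + 6) = -236 + 37 = -199)
(-303092 + o)/(z(p, 14 + 8*13) + D(652, 580)) = (-303092 - 316713)/((14 + 8*13) - 235) = -619805/((14 + 104) - 235) = -619805/(118 - 235) = -619805/(-117) = -619805*(-1/117) = 619805/117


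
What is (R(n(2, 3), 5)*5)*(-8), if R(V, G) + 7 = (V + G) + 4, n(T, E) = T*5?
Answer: -480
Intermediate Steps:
n(T, E) = 5*T
R(V, G) = -3 + G + V (R(V, G) = -7 + ((V + G) + 4) = -7 + ((G + V) + 4) = -7 + (4 + G + V) = -3 + G + V)
(R(n(2, 3), 5)*5)*(-8) = ((-3 + 5 + 5*2)*5)*(-8) = ((-3 + 5 + 10)*5)*(-8) = (12*5)*(-8) = 60*(-8) = -480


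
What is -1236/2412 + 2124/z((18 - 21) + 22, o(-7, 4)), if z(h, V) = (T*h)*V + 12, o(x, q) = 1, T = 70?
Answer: 144349/134871 ≈ 1.0703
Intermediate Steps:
z(h, V) = 12 + 70*V*h (z(h, V) = (70*h)*V + 12 = 70*V*h + 12 = 12 + 70*V*h)
-1236/2412 + 2124/z((18 - 21) + 22, o(-7, 4)) = -1236/2412 + 2124/(12 + 70*1*((18 - 21) + 22)) = -1236*1/2412 + 2124/(12 + 70*1*(-3 + 22)) = -103/201 + 2124/(12 + 70*1*19) = -103/201 + 2124/(12 + 1330) = -103/201 + 2124/1342 = -103/201 + 2124*(1/1342) = -103/201 + 1062/671 = 144349/134871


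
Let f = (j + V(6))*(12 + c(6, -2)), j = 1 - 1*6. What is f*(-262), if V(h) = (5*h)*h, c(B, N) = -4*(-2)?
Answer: -917000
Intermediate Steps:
c(B, N) = 8
V(h) = 5*h**2
j = -5 (j = 1 - 6 = -5)
f = 3500 (f = (-5 + 5*6**2)*(12 + 8) = (-5 + 5*36)*20 = (-5 + 180)*20 = 175*20 = 3500)
f*(-262) = 3500*(-262) = -917000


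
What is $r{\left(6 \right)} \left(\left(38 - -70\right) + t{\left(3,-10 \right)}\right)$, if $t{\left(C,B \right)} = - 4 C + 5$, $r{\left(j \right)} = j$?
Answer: $606$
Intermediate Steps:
$t{\left(C,B \right)} = 5 - 4 C$
$r{\left(6 \right)} \left(\left(38 - -70\right) + t{\left(3,-10 \right)}\right) = 6 \left(\left(38 - -70\right) + \left(5 - 12\right)\right) = 6 \left(\left(38 + 70\right) + \left(5 - 12\right)\right) = 6 \left(108 - 7\right) = 6 \cdot 101 = 606$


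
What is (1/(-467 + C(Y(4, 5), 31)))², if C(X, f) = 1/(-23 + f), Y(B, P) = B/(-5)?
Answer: 64/13950225 ≈ 4.5877e-6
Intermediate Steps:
Y(B, P) = -B/5 (Y(B, P) = B*(-⅕) = -B/5)
(1/(-467 + C(Y(4, 5), 31)))² = (1/(-467 + 1/(-23 + 31)))² = (1/(-467 + 1/8))² = (1/(-467 + ⅛))² = (1/(-3735/8))² = (-8/3735)² = 64/13950225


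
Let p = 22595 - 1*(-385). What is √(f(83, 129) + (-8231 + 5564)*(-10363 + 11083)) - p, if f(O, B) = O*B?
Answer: -22980 + I*√1909533 ≈ -22980.0 + 1381.9*I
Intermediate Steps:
f(O, B) = B*O
p = 22980 (p = 22595 + 385 = 22980)
√(f(83, 129) + (-8231 + 5564)*(-10363 + 11083)) - p = √(129*83 + (-8231 + 5564)*(-10363 + 11083)) - 1*22980 = √(10707 - 2667*720) - 22980 = √(10707 - 1920240) - 22980 = √(-1909533) - 22980 = I*√1909533 - 22980 = -22980 + I*√1909533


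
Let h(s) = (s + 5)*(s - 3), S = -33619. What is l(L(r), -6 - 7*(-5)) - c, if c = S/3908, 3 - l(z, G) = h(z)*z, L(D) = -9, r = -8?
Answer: 1733599/3908 ≈ 443.60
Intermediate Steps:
h(s) = (-3 + s)*(5 + s) (h(s) = (5 + s)*(-3 + s) = (-3 + s)*(5 + s))
l(z, G) = 3 - z*(-15 + z² + 2*z) (l(z, G) = 3 - (-15 + z² + 2*z)*z = 3 - z*(-15 + z² + 2*z))
c = -33619/3908 ≈ -8.6026
l(L(r), -6 - 7*(-5)) - c = (3 - 1*(-9)*(-15 + (-9)² + 2*(-9))) - 1*(-33619/3908) = (3 - 1*(-9)*(-15 + 81 - 18)) + 33619/3908 = (3 - 1*(-9)*48) + 33619/3908 = (3 + 432) + 33619/3908 = 435 + 33619/3908 = 1733599/3908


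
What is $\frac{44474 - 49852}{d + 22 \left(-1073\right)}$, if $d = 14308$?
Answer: $\frac{2689}{4649} \approx 0.5784$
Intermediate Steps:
$\frac{44474 - 49852}{d + 22 \left(-1073\right)} = \frac{44474 - 49852}{14308 + 22 \left(-1073\right)} = - \frac{5378}{14308 - 23606} = - \frac{5378}{-9298} = \left(-5378\right) \left(- \frac{1}{9298}\right) = \frac{2689}{4649}$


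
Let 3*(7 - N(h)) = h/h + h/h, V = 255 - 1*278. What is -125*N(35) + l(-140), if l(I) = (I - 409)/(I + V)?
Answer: -385478/489 ≈ -788.30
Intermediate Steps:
V = -23 (V = 255 - 278 = -23)
N(h) = 19/3 (N(h) = 7 - (h/h + h/h)/3 = 7 - (1 + 1)/3 = 7 - ⅓*2 = 7 - ⅔ = 19/3)
l(I) = (-409 + I)/(-23 + I) (l(I) = (I - 409)/(I - 23) = (-409 + I)/(-23 + I))
-125*N(35) + l(-140) = -125*19/3 + (-409 - 140)/(-23 - 140) = -2375/3 - 549/(-163) = -2375/3 - 1/163*(-549) = -2375/3 + 549/163 = -385478/489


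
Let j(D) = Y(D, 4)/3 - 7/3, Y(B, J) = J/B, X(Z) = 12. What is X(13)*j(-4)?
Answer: -32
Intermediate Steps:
j(D) = -7/3 + 4/(3*D) (j(D) = (4/D)/3 - 7/3 = (4/D)*(1/3) - 7*1/3 = 4/(3*D) - 7/3 = -7/3 + 4/(3*D))
X(13)*j(-4) = 12*((1/3)*(4 - 7*(-4))/(-4)) = 12*((1/3)*(-1/4)*(4 + 28)) = 12*((1/3)*(-1/4)*32) = 12*(-8/3) = -32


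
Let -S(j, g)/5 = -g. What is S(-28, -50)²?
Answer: 62500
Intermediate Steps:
S(j, g) = 5*g (S(j, g) = -(-5)*g = 5*g)
S(-28, -50)² = (5*(-50))² = (-250)² = 62500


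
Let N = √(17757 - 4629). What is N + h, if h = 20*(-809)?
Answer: -16180 + 2*√3282 ≈ -16065.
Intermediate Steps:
N = 2*√3282 (N = √13128 = 2*√3282 ≈ 114.58)
h = -16180
N + h = 2*√3282 - 16180 = -16180 + 2*√3282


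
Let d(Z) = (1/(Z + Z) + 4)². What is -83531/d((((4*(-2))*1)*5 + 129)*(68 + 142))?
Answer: -116714892596400/22356529441 ≈ -5220.6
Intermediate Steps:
d(Z) = (4 + 1/(2*Z))² (d(Z) = (1/(2*Z) + 4)² = (4 + 1/(2*Z))²)
-83531/d((((4*(-2))*1)*5 + 129)*(68 + 142)) = -83531*4*(68 + 142)²*(((4*(-2))*1)*5 + 129)²/(1 + 8*((((4*(-2))*1)*5 + 129)*(68 + 142)))² = -83531*176400*(-8*1*5 + 129)²/(1 + 8*((-8*1*5 + 129)*210))² = -83531*176400*(-8*5 + 129)²/(1 + 8*((-8*5 + 129)*210))² = -83531*176400*(-40 + 129)²/(1 + 8*((-40 + 129)*210))² = -83531*1397264400/(1 + 8*(89*210))² = -83531*1397264400/(1 + 8*18690)² = -83531*1397264400/(1 + 149520)² = -83531/((¼)*(1/349316100)*149521²) = -83531/((¼)*(1/349316100)*22356529441) = -83531/22356529441/1397264400 = -83531*1397264400/22356529441 = -116714892596400/22356529441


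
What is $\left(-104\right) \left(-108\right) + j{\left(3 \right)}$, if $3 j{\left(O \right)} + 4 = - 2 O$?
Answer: $\frac{33686}{3} \approx 11229.0$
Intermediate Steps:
$j{\left(O \right)} = - \frac{4}{3} - \frac{2 O}{3}$ ($j{\left(O \right)} = - \frac{4}{3} + \frac{\left(-2\right) O}{3} = - \frac{4}{3} - \frac{2 O}{3}$)
$\left(-104\right) \left(-108\right) + j{\left(3 \right)} = \left(-104\right) \left(-108\right) - \frac{10}{3} = 11232 - \frac{10}{3} = \frac{33686}{3}$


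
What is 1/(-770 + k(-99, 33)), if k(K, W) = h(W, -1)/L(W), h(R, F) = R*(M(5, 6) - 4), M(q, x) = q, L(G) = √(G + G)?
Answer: -140/107797 - √66/1185767 ≈ -0.0013056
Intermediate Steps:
L(G) = √2*√G (L(G) = √(2*G) = √2*√G)
h(R, F) = R (h(R, F) = R*(5 - 4) = R*1 = R)
k(K, W) = √2*√W/2 (k(K, W) = W/((√2*√W)) = W*(√2/(2*√W)) = √2*√W/2)
1/(-770 + k(-99, 33)) = 1/(-770 + √2*√33/2) = 1/(-770 + √66/2)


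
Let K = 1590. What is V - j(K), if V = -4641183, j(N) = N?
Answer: -4642773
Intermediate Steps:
V - j(K) = -4641183 - 1*1590 = -4641183 - 1590 = -4642773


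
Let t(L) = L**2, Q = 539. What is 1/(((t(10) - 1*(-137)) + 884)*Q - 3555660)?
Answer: -1/2951441 ≈ -3.3882e-7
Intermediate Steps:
1/(((t(10) - 1*(-137)) + 884)*Q - 3555660) = 1/(((10**2 - 1*(-137)) + 884)*539 - 3555660) = 1/(((100 + 137) + 884)*539 - 3555660) = 1/((237 + 884)*539 - 3555660) = 1/(1121*539 - 3555660) = 1/(604219 - 3555660) = 1/(-2951441) = -1/2951441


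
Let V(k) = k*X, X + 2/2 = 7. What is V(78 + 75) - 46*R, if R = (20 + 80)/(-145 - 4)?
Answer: 141382/149 ≈ 948.87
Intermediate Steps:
X = 6 (X = -1 + 7 = 6)
V(k) = 6*k (V(k) = k*6 = 6*k)
R = -100/149 (R = 100/(-149) = 100*(-1/149) = -100/149 ≈ -0.67114)
V(78 + 75) - 46*R = 6*(78 + 75) - 46*(-100)/149 = 6*153 - 1*(-4600/149) = 918 + 4600/149 = 141382/149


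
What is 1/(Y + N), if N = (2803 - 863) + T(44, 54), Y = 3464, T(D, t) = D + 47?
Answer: 1/5495 ≈ 0.00018198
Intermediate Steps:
T(D, t) = 47 + D
N = 2031 (N = (2803 - 863) + (47 + 44) = 1940 + 91 = 2031)
1/(Y + N) = 1/(3464 + 2031) = 1/5495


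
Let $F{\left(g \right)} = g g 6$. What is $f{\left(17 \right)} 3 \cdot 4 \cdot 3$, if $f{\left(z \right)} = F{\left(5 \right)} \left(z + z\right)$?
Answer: $183600$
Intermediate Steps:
$F{\left(g \right)} = 6 g^{2}$ ($F{\left(g \right)} = g^{2} \cdot 6 = 6 g^{2}$)
$f{\left(z \right)} = 300 z$ ($f{\left(z \right)} = 6 \cdot 5^{2} \left(z + z\right) = 6 \cdot 25 \cdot 2 z = 150 \cdot 2 z = 300 z$)
$f{\left(17 \right)} 3 \cdot 4 \cdot 3 = 300 \cdot 17 \cdot 3 \cdot 4 \cdot 3 = 5100 \cdot 12 \cdot 3 = 5100 \cdot 36 = 183600$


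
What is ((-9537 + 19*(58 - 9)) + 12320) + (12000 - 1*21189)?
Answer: -5475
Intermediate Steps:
((-9537 + 19*(58 - 9)) + 12320) + (12000 - 1*21189) = ((-9537 + 19*49) + 12320) + (12000 - 21189) = ((-9537 + 931) + 12320) - 9189 = (-8606 + 12320) - 9189 = 3714 - 9189 = -5475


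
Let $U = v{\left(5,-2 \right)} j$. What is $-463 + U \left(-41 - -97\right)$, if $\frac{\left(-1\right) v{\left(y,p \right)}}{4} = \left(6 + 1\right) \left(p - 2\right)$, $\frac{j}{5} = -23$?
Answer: $-721743$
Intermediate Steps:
$j = -115$ ($j = 5 \left(-23\right) = -115$)
$v{\left(y,p \right)} = 56 - 28 p$ ($v{\left(y,p \right)} = - 4 \left(6 + 1\right) \left(p - 2\right) = - 4 \cdot 7 \left(-2 + p\right) = - 4 \left(-14 + 7 p\right) = 56 - 28 p$)
$U = -12880$ ($U = \left(56 - -56\right) \left(-115\right) = \left(56 + 56\right) \left(-115\right) = 112 \left(-115\right) = -12880$)
$-463 + U \left(-41 - -97\right) = -463 - 12880 \left(-41 - -97\right) = -463 - 12880 \left(-41 + 97\right) = -463 - 721280 = -721743$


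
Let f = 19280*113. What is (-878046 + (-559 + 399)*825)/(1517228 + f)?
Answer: -168341/615978 ≈ -0.27329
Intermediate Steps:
f = 2178640
(-878046 + (-559 + 399)*825)/(1517228 + f) = (-878046 + (-559 + 399)*825)/(1517228 + 2178640) = (-878046 - 160*825)/3695868 = (-878046 - 132000)*(1/3695868) = -1010046*1/3695868 = -168341/615978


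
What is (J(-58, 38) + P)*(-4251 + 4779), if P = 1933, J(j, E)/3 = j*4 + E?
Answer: 713328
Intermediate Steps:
J(j, E) = 3*E + 12*j (J(j, E) = 3*(j*4 + E) = 3*(4*j + E) = 3*(E + 4*j) = 3*E + 12*j)
(J(-58, 38) + P)*(-4251 + 4779) = ((3*38 + 12*(-58)) + 1933)*(-4251 + 4779) = ((114 - 696) + 1933)*528 = (-582 + 1933)*528 = 1351*528 = 713328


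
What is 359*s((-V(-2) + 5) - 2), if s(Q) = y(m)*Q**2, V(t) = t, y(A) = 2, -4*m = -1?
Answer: 17950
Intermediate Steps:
m = 1/4 (m = -1/4*(-1) = 1/4 ≈ 0.25000)
s(Q) = 2*Q**2
359*s((-V(-2) + 5) - 2) = 359*(2*((-1*(-2) + 5) - 2)**2) = 359*(2*((2 + 5) - 2)**2) = 359*(2*(7 - 2)**2) = 359*(2*5**2) = 359*(2*25) = 359*50 = 17950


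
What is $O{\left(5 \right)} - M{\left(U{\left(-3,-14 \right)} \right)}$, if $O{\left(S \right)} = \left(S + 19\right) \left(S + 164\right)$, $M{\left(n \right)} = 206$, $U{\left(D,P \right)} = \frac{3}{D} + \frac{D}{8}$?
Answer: $3850$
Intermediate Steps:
$U{\left(D,P \right)} = \frac{3}{D} + \frac{D}{8}$ ($U{\left(D,P \right)} = \frac{3}{D} + D \frac{1}{8} = \frac{3}{D} + \frac{D}{8}$)
$O{\left(S \right)} = \left(19 + S\right) \left(164 + S\right)$
$O{\left(5 \right)} - M{\left(U{\left(-3,-14 \right)} \right)} = \left(3116 + 5^{2} + 183 \cdot 5\right) - 206 = \left(3116 + 25 + 915\right) - 206 = 4056 - 206 = 3850$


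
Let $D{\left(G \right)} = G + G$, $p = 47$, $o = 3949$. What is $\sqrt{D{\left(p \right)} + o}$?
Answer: $\sqrt{4043} \approx 63.585$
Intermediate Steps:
$D{\left(G \right)} = 2 G$
$\sqrt{D{\left(p \right)} + o} = \sqrt{2 \cdot 47 + 3949} = \sqrt{94 + 3949} = \sqrt{4043}$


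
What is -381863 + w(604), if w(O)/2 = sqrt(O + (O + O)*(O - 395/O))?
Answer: -381863 + 2*sqrt(729446) ≈ -3.8016e+5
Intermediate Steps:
w(O) = 2*sqrt(O + 2*O*(O - 395/O)) (w(O) = 2*sqrt(O + (O + O)*(O - 395/O)) = 2*sqrt(O + (2*O)*(O - 395/O)) = 2*sqrt(O + 2*O*(O - 395/O)))
-381863 + w(604) = -381863 + 2*sqrt(-790 + 604 + 2*604**2) = -381863 + 2*sqrt(-790 + 604 + 2*364816) = -381863 + 2*sqrt(-790 + 604 + 729632) = -381863 + 2*sqrt(729446)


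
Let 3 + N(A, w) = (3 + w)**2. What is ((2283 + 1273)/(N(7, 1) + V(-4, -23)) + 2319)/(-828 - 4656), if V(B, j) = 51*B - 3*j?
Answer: -139681/334524 ≈ -0.41755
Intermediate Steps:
V(B, j) = -3*j + 51*B
N(A, w) = -3 + (3 + w)**2
((2283 + 1273)/(N(7, 1) + V(-4, -23)) + 2319)/(-828 - 4656) = ((2283 + 1273)/((-3 + (3 + 1)**2) + (-3*(-23) + 51*(-4))) + 2319)/(-828 - 4656) = (3556/((-3 + 4**2) + (69 - 204)) + 2319)/(-5484) = (3556/((-3 + 16) - 135) + 2319)*(-1/5484) = (3556/(13 - 135) + 2319)*(-1/5484) = (3556/(-122) + 2319)*(-1/5484) = (3556*(-1/122) + 2319)*(-1/5484) = (-1778/61 + 2319)*(-1/5484) = (139681/61)*(-1/5484) = -139681/334524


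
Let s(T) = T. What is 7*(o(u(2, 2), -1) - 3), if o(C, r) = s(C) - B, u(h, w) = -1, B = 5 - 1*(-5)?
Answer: -98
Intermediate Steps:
B = 10 (B = 5 + 5 = 10)
o(C, r) = -10 + C (o(C, r) = C - 1*10 = C - 10 = -10 + C)
7*(o(u(2, 2), -1) - 3) = 7*((-10 - 1) - 3) = 7*(-11 - 3) = 7*(-14) = -98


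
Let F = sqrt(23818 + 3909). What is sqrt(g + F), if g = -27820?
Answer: sqrt(-27820 + sqrt(27727)) ≈ 166.29*I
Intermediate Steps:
F = sqrt(27727) ≈ 166.51
sqrt(g + F) = sqrt(-27820 + sqrt(27727))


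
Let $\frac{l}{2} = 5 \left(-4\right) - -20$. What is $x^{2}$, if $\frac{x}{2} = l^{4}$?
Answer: $0$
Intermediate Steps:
$l = 0$ ($l = 2 \left(5 \left(-4\right) - -20\right) = 2 \left(-20 + 20\right) = 2 \cdot 0 = 0$)
$x = 0$ ($x = 2 \cdot 0^{4} = 2 \cdot 0 = 0$)
$x^{2} = 0^{2} = 0$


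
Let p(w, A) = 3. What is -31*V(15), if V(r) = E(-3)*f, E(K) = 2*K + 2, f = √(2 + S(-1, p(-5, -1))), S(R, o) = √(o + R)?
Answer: 124*√(2 + √2) ≈ 229.12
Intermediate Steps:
S(R, o) = √(R + o)
f = √(2 + √2) (f = √(2 + √(-1 + 3)) = √(2 + √2) ≈ 1.8478)
E(K) = 2 + 2*K
V(r) = -4*√(2 + √2) (V(r) = (2 + 2*(-3))*√(2 + √2) = (2 - 6)*√(2 + √2) = -4*√(2 + √2))
-31*V(15) = -(-124)*√(2 + √2) = 124*√(2 + √2)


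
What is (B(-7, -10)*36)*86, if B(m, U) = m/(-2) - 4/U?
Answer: 60372/5 ≈ 12074.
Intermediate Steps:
B(m, U) = -4/U - m/2 (B(m, U) = m*(-1/2) - 4/U = -m/2 - 4/U = -4/U - m/2)
(B(-7, -10)*36)*86 = ((-4/(-10) - 1/2*(-7))*36)*86 = ((-4*(-1/10) + 7/2)*36)*86 = ((2/5 + 7/2)*36)*86 = ((39/10)*36)*86 = (702/5)*86 = 60372/5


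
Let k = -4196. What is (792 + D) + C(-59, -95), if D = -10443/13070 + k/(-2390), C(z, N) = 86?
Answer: 549124647/624746 ≈ 878.96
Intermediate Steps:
D = 597659/624746 (D = -10443/13070 - 4196/(-2390) = -10443*1/13070 - 4196*(-1/2390) = -10443/13070 + 2098/1195 = 597659/624746 ≈ 0.95664)
(792 + D) + C(-59, -95) = (792 + 597659/624746) + 86 = 495396491/624746 + 86 = 549124647/624746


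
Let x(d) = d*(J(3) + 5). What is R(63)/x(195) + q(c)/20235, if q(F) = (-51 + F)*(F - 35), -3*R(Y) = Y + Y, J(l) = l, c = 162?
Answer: 46981/70148 ≈ 0.66974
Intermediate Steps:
R(Y) = -2*Y/3 (R(Y) = -(Y + Y)/3 = -2*Y/3)
x(d) = 8*d (x(d) = d*(3 + 5) = d*8 = 8*d)
q(F) = (-51 + F)*(-35 + F)
R(63)/x(195) + q(c)/20235 = (-2/3*63)/((8*195)) + (1785 + 162**2 - 86*162)/20235 = -42/1560 + (1785 + 26244 - 13932)*(1/20235) = -42*1/1560 + 14097*(1/20235) = -7/260 + 4699/6745 = 46981/70148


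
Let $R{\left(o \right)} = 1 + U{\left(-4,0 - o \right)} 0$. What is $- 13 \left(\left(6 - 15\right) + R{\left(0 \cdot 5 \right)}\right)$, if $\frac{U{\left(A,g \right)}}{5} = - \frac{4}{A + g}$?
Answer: $104$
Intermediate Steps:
$U{\left(A,g \right)} = - \frac{20}{A + g}$ ($U{\left(A,g \right)} = 5 \left(- \frac{4}{A + g}\right) = - \frac{20}{A + g}$)
$R{\left(o \right)} = 1$ ($R{\left(o \right)} = 1 + - \frac{20}{-4 + \left(0 - o\right)} 0 = 1 + - \frac{20}{-4 - o} 0 = 1 + 0 = 1$)
$- 13 \left(\left(6 - 15\right) + R{\left(0 \cdot 5 \right)}\right) = - 13 \left(\left(6 - 15\right) + 1\right) = - 13 \left(-9 + 1\right) = \left(-13\right) \left(-8\right) = 104$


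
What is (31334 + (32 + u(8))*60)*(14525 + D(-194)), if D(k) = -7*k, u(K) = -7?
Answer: 521502422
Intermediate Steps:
(31334 + (32 + u(8))*60)*(14525 + D(-194)) = (31334 + (32 - 7)*60)*(14525 - 7*(-194)) = (31334 + 25*60)*(14525 + 1358) = (31334 + 1500)*15883 = 32834*15883 = 521502422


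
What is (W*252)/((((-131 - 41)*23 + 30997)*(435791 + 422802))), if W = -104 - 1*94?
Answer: -7128/3316744759 ≈ -2.1491e-6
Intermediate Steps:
W = -198 (W = -104 - 94 = -198)
(W*252)/((((-131 - 41)*23 + 30997)*(435791 + 422802))) = (-198*252)/((((-131 - 41)*23 + 30997)*(435791 + 422802))) = -49896*1/(858593*(-172*23 + 30997)) = -49896*1/(858593*(-3956 + 30997)) = -49896/(27041*858593) = -49896/23217213313 = -49896*1/23217213313 = -7128/3316744759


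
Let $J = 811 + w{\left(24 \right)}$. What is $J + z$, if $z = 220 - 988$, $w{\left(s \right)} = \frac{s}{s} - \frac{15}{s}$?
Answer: $\frac{347}{8} \approx 43.375$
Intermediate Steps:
$w{\left(s \right)} = 1 - \frac{15}{s}$
$J = \frac{6491}{8}$ ($J = 811 + \frac{-15 + 24}{24} = 811 + \frac{1}{24} \cdot 9 = 811 + \frac{3}{8} = \frac{6491}{8} \approx 811.38$)
$z = -768$ ($z = 220 - 988 = -768$)
$J + z = \frac{6491}{8} - 768 = \frac{347}{8}$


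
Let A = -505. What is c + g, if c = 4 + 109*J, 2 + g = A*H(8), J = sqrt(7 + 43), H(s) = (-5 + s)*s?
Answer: -12118 + 545*sqrt(2) ≈ -11347.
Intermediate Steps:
H(s) = s*(-5 + s)
J = 5*sqrt(2) (J = sqrt(50) = 5*sqrt(2) ≈ 7.0711)
g = -12122 (g = -2 - 4040*(-5 + 8) = -2 - 4040*3 = -2 - 505*24 = -2 - 12120 = -12122)
c = 4 + 545*sqrt(2) (c = 4 + 109*(5*sqrt(2)) = 4 + 545*sqrt(2) ≈ 774.75)
c + g = (4 + 545*sqrt(2)) - 12122 = -12118 + 545*sqrt(2)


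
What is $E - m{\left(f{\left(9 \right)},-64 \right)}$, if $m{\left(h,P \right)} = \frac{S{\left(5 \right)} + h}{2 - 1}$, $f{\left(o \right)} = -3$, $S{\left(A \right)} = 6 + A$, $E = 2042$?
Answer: $2034$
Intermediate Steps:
$m{\left(h,P \right)} = 11 + h$ ($m{\left(h,P \right)} = \frac{\left(6 + 5\right) + h}{2 - 1} = \frac{11 + h}{1} = 1 \left(11 + h\right) = 11 + h$)
$E - m{\left(f{\left(9 \right)},-64 \right)} = 2042 - \left(11 - 3\right) = 2042 - 8 = 2034$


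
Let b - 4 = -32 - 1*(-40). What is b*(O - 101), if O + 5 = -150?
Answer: -3072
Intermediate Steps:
b = 12 (b = 4 + (-32 - 1*(-40)) = 4 + (-32 + 40) = 4 + 8 = 12)
O = -155 (O = -5 - 150 = -155)
b*(O - 101) = 12*(-155 - 101) = 12*(-256) = -3072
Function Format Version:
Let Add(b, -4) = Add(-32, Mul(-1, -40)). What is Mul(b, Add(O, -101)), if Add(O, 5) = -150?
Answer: -3072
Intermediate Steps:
b = 12 (b = Add(4, Add(-32, Mul(-1, -40))) = Add(4, Add(-32, 40)) = Add(4, 8) = 12)
O = -155 (O = Add(-5, -150) = -155)
Mul(b, Add(O, -101)) = Mul(12, Add(-155, -101)) = Mul(12, -256) = -3072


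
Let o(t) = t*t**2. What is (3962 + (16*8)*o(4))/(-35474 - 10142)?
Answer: -6077/22808 ≈ -0.26644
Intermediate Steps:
o(t) = t**3
(3962 + (16*8)*o(4))/(-35474 - 10142) = (3962 + (16*8)*4**3)/(-35474 - 10142) = (3962 + 128*64)/(-45616) = (3962 + 8192)*(-1/45616) = 12154*(-1/45616) = -6077/22808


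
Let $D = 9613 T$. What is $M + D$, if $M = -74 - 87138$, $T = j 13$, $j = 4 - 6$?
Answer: $-337150$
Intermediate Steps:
$j = -2$ ($j = 4 - 6 = -2$)
$T = -26$ ($T = \left(-2\right) 13 = -26$)
$D = -249938$ ($D = 9613 \left(-26\right) = -249938$)
$M = -87212$ ($M = -74 - 87138 = -87212$)
$M + D = -87212 - 249938 = -337150$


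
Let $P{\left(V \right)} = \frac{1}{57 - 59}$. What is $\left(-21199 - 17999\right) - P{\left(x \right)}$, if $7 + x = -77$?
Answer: $- \frac{78395}{2} \approx -39198.0$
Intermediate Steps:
$x = -84$ ($x = -7 - 77 = -84$)
$P{\left(V \right)} = - \frac{1}{2}$ ($P{\left(V \right)} = \frac{1}{-2} = - \frac{1}{2}$)
$\left(-21199 - 17999\right) - P{\left(x \right)} = \left(-21199 - 17999\right) - - \frac{1}{2} = -39198 + \frac{1}{2} = - \frac{78395}{2}$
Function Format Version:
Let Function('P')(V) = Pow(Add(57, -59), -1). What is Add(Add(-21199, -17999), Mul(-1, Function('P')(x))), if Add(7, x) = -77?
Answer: Rational(-78395, 2) ≈ -39198.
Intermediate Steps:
x = -84 (x = Add(-7, -77) = -84)
Function('P')(V) = Rational(-1, 2) (Function('P')(V) = Pow(-2, -1) = Rational(-1, 2))
Add(Add(-21199, -17999), Mul(-1, Function('P')(x))) = Add(Add(-21199, -17999), Mul(-1, Rational(-1, 2))) = Add(-39198, Rational(1, 2)) = Rational(-78395, 2)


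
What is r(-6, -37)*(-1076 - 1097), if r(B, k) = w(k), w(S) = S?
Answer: 80401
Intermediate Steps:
r(B, k) = k
r(-6, -37)*(-1076 - 1097) = -37*(-1076 - 1097) = -37*(-2173) = 80401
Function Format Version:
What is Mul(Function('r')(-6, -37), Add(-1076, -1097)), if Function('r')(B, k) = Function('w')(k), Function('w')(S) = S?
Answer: 80401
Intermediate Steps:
Function('r')(B, k) = k
Mul(Function('r')(-6, -37), Add(-1076, -1097)) = Mul(-37, Add(-1076, -1097)) = Mul(-37, -2173) = 80401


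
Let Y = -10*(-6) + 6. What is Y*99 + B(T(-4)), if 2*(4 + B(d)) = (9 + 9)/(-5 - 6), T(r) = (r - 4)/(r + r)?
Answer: 71821/11 ≈ 6529.2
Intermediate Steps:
T(r) = (-4 + r)/(2*r) (T(r) = (-4 + r)/((2*r)) = (-4 + r)*(1/(2*r)) = (-4 + r)/(2*r))
B(d) = -53/11 (B(d) = -4 + ((9 + 9)/(-5 - 6))/2 = -4 + (18/(-11))/2 = -4 + (18*(-1/11))/2 = -4 + (1/2)*(-18/11) = -4 - 9/11 = -53/11)
Y = 66 (Y = 60 + 6 = 66)
Y*99 + B(T(-4)) = 66*99 - 53/11 = 6534 - 53/11 = 71821/11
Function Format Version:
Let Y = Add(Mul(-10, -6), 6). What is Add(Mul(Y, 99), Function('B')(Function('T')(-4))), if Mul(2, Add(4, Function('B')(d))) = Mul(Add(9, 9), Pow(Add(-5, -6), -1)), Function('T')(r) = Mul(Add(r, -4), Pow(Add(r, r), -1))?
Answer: Rational(71821, 11) ≈ 6529.2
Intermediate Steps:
Function('T')(r) = Mul(Rational(1, 2), Pow(r, -1), Add(-4, r)) (Function('T')(r) = Mul(Add(-4, r), Pow(Mul(2, r), -1)) = Mul(Add(-4, r), Mul(Rational(1, 2), Pow(r, -1))) = Mul(Rational(1, 2), Pow(r, -1), Add(-4, r)))
Function('B')(d) = Rational(-53, 11) (Function('B')(d) = Add(-4, Mul(Rational(1, 2), Mul(Add(9, 9), Pow(Add(-5, -6), -1)))) = Add(-4, Mul(Rational(1, 2), Mul(18, Pow(-11, -1)))) = Add(-4, Mul(Rational(1, 2), Mul(18, Rational(-1, 11)))) = Add(-4, Mul(Rational(1, 2), Rational(-18, 11))) = Add(-4, Rational(-9, 11)) = Rational(-53, 11))
Y = 66 (Y = Add(60, 6) = 66)
Add(Mul(Y, 99), Function('B')(Function('T')(-4))) = Add(Mul(66, 99), Rational(-53, 11)) = Add(6534, Rational(-53, 11)) = Rational(71821, 11)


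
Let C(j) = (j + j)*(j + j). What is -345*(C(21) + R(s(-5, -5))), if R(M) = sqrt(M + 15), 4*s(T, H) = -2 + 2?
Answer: -608580 - 345*sqrt(15) ≈ -6.0992e+5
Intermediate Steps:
s(T, H) = 0 (s(T, H) = (-2 + 2)/4 = (1/4)*0 = 0)
C(j) = 4*j**2 (C(j) = (2*j)*(2*j) = 4*j**2)
R(M) = sqrt(15 + M)
-345*(C(21) + R(s(-5, -5))) = -345*(4*21**2 + sqrt(15 + 0)) = -345*(4*441 + sqrt(15)) = -345*(1764 + sqrt(15)) = -608580 - 345*sqrt(15)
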